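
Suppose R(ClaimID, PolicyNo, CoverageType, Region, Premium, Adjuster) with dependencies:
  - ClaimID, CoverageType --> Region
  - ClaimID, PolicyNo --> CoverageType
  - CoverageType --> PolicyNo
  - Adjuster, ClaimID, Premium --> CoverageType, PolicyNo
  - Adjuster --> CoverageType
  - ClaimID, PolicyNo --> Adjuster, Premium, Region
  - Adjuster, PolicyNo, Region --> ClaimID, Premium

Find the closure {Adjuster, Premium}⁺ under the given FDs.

{Adjuster, CoverageType, PolicyNo, Premium}

Start with {Adjuster, Premium}.
Adjuster --> CoverageType applies; add {CoverageType} → now {Adjuster, CoverageType, Premium}.
CoverageType --> PolicyNo applies; add {PolicyNo} → now {Adjuster, CoverageType, PolicyNo, Premium}.
No further FD applies.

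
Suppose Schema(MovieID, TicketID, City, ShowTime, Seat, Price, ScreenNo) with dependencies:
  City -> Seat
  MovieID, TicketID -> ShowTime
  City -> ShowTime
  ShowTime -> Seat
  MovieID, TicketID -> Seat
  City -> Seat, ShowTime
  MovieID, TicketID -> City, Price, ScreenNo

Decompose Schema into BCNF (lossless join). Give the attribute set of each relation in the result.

{City, MovieID, Price, ScreenNo, TicketID}; {City, ShowTime}; {Seat, ShowTime}

Candidate key of the original relation: {MovieID, TicketID}.
Within {City, MovieID, Price, ScreenNo, Seat, ShowTime, TicketID}: {City}⁺ ∩ {City, MovieID, Price, ScreenNo, Seat, ShowTime, TicketID} = {City, Seat, ShowTime}, not the whole set, so City -> Seat, ShowTime violates BCNF; decompose into {City, Seat, ShowTime} and {City, MovieID, Price, ScreenNo, TicketID}.
Within {City, Seat, ShowTime}: {ShowTime}⁺ ∩ {City, Seat, ShowTime} = {Seat, ShowTime}, not the whole set, so ShowTime -> Seat violates BCNF; decompose into {Seat, ShowTime} and {City, ShowTime}.
{Seat, ShowTime} is in BCNF.
{City, ShowTime} is in BCNF.
{City, MovieID, Price, ScreenNo, TicketID} is in BCNF.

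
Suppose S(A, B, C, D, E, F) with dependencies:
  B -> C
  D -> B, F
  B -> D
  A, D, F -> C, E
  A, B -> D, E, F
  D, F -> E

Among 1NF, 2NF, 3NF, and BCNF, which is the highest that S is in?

Candidate keys: {A, B}, {A, D}. Prime attributes: {A, B, D}.
B -> C breaks BCNF: {B}⁺ = {B, C, D, E, F}, so {B} is not a superkey.
B -> C determines the non-prime attribute {C} from a non-superkey — 3NF is violated.
Since {B} ⊂ {A, B} and {B}⁺ ⊇ {C, E, F} with {C, E, F} non-prime, there is a partial dependency; 2NF fails.

1NF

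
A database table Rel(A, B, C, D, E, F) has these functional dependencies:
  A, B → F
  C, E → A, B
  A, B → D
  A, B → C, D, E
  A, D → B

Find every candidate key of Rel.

{A, B}⁺ = {A, B, C, D, E, F}, which is every attribute, so {A, B} is a candidate key.
{A, D}⁺ = {A, B, C, D, E, F}, which is every attribute, so {A, D} is a candidate key.
{C, E}⁺ = {A, B, C, D, E, F}, which is every attribute, so {C, E} is a candidate key.
No proper subset of any of these is a key, and no other minimal superkey exists.

{A, B}, {A, D}, {C, E}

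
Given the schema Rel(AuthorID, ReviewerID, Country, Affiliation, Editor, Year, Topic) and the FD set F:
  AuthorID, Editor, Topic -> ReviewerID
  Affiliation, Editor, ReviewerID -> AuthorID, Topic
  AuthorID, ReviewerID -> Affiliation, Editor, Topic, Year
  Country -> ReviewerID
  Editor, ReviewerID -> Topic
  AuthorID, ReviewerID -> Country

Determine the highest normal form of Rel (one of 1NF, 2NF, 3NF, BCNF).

Candidate keys: {Affiliation, Country, Editor}, {Affiliation, Editor, ReviewerID}, {AuthorID, Country}, {AuthorID, Editor, Topic}, {AuthorID, ReviewerID}. Prime attributes: {Affiliation, AuthorID, Country, Editor, ReviewerID, Topic}.
Country -> ReviewerID: {Country}⁺ = {Country, ReviewerID}, which is not all of the attributes, so the left side is not a superkey — BCNF is violated.
Its right-hand attributes {ReviewerID} are all prime, as are those of every other non-superkey FD — the relation is in 3NF.

3NF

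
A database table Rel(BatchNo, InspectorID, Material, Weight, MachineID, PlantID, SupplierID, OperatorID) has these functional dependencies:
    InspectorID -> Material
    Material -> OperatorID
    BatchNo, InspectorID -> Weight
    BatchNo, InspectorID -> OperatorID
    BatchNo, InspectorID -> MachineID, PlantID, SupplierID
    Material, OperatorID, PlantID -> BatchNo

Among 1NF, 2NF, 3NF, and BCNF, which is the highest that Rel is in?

1NF

Candidate keys: {BatchNo, InspectorID}, {InspectorID, PlantID}. Prime attributes: {BatchNo, InspectorID, PlantID}.
InspectorID -> Material: {InspectorID}⁺ = {InspectorID, Material, OperatorID}, which is not all of the attributes, so the left side is not a superkey — BCNF is violated.
InspectorID -> Material has non-prime {Material} on the right and a non-superkey on the left, so 3NF fails.
{InspectorID} is a proper subset of the key {BatchNo, InspectorID}, and {InspectorID}⁺ contains the non-prime attributes {Material, OperatorID} — a partial dependency, so 2NF is violated.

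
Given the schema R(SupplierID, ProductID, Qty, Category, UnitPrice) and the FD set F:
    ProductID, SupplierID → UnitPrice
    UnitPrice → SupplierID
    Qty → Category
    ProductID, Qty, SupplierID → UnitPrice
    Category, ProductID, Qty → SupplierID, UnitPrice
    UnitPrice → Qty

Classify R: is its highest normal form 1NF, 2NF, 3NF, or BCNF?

1NF

Candidate keys: {ProductID, Qty}, {ProductID, SupplierID}, {ProductID, UnitPrice}. Prime attributes: {ProductID, Qty, SupplierID, UnitPrice}.
UnitPrice → SupplierID breaks BCNF: {UnitPrice}⁺ = {Category, Qty, SupplierID, UnitPrice}, so {UnitPrice} is not a superkey.
Qty → Category has non-prime {Category} on the right and a non-superkey on the left, so 3NF fails.
Since {Qty} ⊂ {ProductID, Qty} and {Qty}⁺ ⊇ {Category} with {Category} non-prime, there is a partial dependency; 2NF fails.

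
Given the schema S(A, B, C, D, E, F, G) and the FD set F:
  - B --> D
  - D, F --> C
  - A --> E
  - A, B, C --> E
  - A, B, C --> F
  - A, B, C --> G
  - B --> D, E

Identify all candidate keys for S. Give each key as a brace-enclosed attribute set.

{A, B, C}, {A, B, F}

No FD produces {A, B}, so they must be in every candidate key.
{A, B, C}⁺ = {A, B, C, D, E, F, G} — all of the relation — so {A, B, C} is a candidate key.
{A, B, F}⁺ = {A, B, C, D, E, F, G} — all of the relation — so {A, B, F} is a candidate key.
These are minimal and exhaustive — every other superkey contains one of them.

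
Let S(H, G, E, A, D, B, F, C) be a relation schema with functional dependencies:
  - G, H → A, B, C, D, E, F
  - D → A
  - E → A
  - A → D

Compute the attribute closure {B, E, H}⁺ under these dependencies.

{A, B, D, E, H}

Start with {B, E, H}.
E → A applies; add {A} → now {A, B, E, H}.
A → D applies; add {D} → now {A, B, D, E, H}.
No further FD applies.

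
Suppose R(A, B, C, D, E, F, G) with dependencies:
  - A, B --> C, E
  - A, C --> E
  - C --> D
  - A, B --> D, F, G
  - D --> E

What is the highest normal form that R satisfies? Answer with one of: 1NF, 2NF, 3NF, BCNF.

Candidate key: {A, B}. Prime attributes: {A, B}.
A, C --> E breaks BCNF: {A, C}⁺ = {A, C, D, E}, so {A, C} is not a superkey.
A, C --> E has non-prime {E} on the right and a non-superkey on the left, so 3NF fails.
No proper subset of a key has a non-prime attribute in its closure, so there is no partial dependency; 2NF holds.

2NF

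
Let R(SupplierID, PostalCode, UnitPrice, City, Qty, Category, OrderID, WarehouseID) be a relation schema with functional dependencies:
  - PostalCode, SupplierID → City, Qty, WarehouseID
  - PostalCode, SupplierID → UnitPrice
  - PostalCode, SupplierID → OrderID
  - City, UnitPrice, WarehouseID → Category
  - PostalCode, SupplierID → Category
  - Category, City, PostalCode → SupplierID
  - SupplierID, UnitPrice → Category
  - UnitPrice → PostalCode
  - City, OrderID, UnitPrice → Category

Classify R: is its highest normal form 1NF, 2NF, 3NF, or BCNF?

3NF

Candidate keys: {Category, City, PostalCode}, {Category, City, UnitPrice}, {City, OrderID, UnitPrice}, {City, UnitPrice, WarehouseID}, {PostalCode, SupplierID}, {SupplierID, UnitPrice}. Prime attributes: {Category, City, OrderID, PostalCode, SupplierID, UnitPrice, WarehouseID}.
UnitPrice → PostalCode: {UnitPrice}⁺ = {PostalCode, UnitPrice}, which is not all of the attributes, so the left side is not a superkey — BCNF is violated.
But every attribute on its right side ({PostalCode}) is prime, and the same holds for every other non-superkey FD, so 3NF still holds.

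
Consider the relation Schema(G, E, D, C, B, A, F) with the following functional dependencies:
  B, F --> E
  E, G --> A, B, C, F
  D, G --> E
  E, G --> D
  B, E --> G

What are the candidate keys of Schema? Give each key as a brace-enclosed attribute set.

{B, E}, {B, F}, {D, G}, {E, G}

{B, E}⁺ = {A, B, C, D, E, F, G} — all of the relation — so {B, E} is a candidate key.
{B, F}⁺ = {A, B, C, D, E, F, G} — all of the relation — so {B, F} is a candidate key.
{D, G}⁺ = {A, B, C, D, E, F, G} — all of the relation — so {D, G} is a candidate key.
{E, G}⁺ = {A, B, C, D, E, F, G} — all of the relation — so {E, G} is a candidate key.
These are minimal and exhaustive — every other superkey contains one of them.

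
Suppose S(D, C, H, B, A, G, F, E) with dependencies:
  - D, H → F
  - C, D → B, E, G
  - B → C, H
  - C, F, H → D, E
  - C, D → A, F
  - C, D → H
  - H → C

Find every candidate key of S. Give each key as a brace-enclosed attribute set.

Closure of {B, D} is {A, B, C, D, E, F, G, H}, the whole schema; {B, D} is a candidate key.
Closure of {B, F} is {A, B, C, D, E, F, G, H}, the whole schema; {B, F} is a candidate key.
Closure of {C, D} is {A, B, C, D, E, F, G, H}, the whole schema; {C, D} is a candidate key.
Closure of {D, H} is {A, B, C, D, E, F, G, H}, the whole schema; {D, H} is a candidate key.
Closure of {F, H} is {A, B, C, D, E, F, G, H}, the whole schema; {F, H} is a candidate key.
Any other superkey properly contains one of these, so there are no further candidate keys.

{B, D}, {B, F}, {C, D}, {D, H}, {F, H}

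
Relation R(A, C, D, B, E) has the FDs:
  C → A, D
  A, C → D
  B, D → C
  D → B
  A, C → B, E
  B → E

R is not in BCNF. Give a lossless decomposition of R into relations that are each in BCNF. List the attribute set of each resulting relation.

Candidate keys of the original relation: {C}, {D}.
{A, B, C, D, E}: {B} determines {B, E} here but is not a superkey — split on B → E, giving {B, E} and {A, B, C, D}.
{B, E}: every determinant is a superkey — BCNF.
{A, B, C, D}: every determinant is a superkey — BCNF.

{A, B, C, D}; {B, E}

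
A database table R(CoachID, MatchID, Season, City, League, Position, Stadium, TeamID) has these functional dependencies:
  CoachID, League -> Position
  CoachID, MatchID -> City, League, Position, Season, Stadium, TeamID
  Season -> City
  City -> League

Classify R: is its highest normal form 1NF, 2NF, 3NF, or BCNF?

2NF

Candidate key: {CoachID, MatchID}. Prime attributes: {CoachID, MatchID}.
For CoachID, League -> Position we have {CoachID, League}⁺ = {CoachID, League, Position}; {CoachID, League} is not a superkey, so BCNF fails.
CoachID, League -> Position has non-prime {Position} on the right and a non-superkey on the left, so 3NF fails.
No non-prime attribute depends on a proper subset of any candidate key, so 2NF holds.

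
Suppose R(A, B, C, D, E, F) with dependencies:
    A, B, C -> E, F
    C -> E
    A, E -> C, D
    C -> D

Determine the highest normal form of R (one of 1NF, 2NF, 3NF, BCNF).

Candidate keys: {A, B, C}, {A, B, E}. Prime attributes: {A, B, C, E}.
C -> E breaks BCNF: {C}⁺ = {C, D, E}, so {C} is not a superkey.
Because {D} is non-prime and the left side of A, E -> C, D is not a superkey, the relation is not in 3NF.
The proper key subset {C} of {A, B, C} determines non-prime {D}, so the relation is not even in 2NF.

1NF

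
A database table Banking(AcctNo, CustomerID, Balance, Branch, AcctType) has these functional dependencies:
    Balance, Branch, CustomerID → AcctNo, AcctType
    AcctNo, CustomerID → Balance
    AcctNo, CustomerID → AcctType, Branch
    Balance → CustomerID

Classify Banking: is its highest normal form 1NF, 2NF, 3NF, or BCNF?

Candidate keys: {AcctNo, Balance}, {AcctNo, CustomerID}, {Balance, Branch}. Prime attributes: {AcctNo, Balance, Branch, CustomerID}.
Balance → CustomerID breaks BCNF: {Balance}⁺ = {Balance, CustomerID}, so {Balance} is not a superkey.
But every attribute on its right side ({CustomerID}) is prime, and the same holds for every other non-superkey FD, so 3NF still holds.

3NF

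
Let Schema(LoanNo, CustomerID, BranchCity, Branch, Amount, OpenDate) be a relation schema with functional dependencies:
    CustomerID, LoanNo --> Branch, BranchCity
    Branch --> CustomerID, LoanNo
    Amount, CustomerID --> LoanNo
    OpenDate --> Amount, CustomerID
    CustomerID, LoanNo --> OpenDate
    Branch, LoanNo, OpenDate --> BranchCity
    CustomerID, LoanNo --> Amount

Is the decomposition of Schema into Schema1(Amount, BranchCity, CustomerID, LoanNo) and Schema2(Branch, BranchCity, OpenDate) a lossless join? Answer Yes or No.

No

Schema1 ∩ Schema2 = {BranchCity}; its closure under F is {BranchCity}.
Neither Schema1 nor Schema2 is contained in that closure, so the decomposition is lossy.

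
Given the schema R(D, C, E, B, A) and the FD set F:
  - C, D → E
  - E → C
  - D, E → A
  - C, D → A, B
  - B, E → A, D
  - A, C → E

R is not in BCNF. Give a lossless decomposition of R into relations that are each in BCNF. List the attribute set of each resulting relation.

{A, B, D, E}; {C, E}

Candidate keys of the original relation: {A, B, C}, {B, E}, {C, D}, {D, E}.
Within {A, B, C, D, E}: {E}⁺ ∩ {A, B, C, D, E} = {C, E}, not the whole set, so E → C violates BCNF; decompose into {C, E} and {A, B, D, E}.
{C, E} has no BCNF violation.
{A, B, D, E} has no BCNF violation.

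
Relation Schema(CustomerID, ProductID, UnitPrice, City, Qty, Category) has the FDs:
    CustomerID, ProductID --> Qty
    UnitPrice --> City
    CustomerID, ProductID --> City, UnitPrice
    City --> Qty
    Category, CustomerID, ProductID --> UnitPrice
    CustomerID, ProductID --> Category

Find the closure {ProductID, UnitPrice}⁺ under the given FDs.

{City, ProductID, Qty, UnitPrice}

Start with {ProductID, UnitPrice}.
UnitPrice --> City applies; add {City} → now {City, ProductID, UnitPrice}.
City --> Qty applies; add {Qty} → now {City, ProductID, Qty, UnitPrice}.
No further FD applies.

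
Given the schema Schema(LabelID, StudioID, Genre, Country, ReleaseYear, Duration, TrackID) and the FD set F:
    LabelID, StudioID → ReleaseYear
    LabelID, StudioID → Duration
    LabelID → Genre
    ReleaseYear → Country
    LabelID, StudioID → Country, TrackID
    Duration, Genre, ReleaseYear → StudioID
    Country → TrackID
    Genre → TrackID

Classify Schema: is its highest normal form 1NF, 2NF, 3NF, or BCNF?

1NF

Candidate keys: {Duration, LabelID, ReleaseYear}, {LabelID, StudioID}. Prime attributes: {Duration, LabelID, ReleaseYear, StudioID}.
For LabelID → Genre we have {LabelID}⁺ = {Genre, LabelID, TrackID}; {LabelID} is not a superkey, so BCNF fails.
Because {Genre} is non-prime and the left side of LabelID → Genre is not a superkey, the relation is not in 3NF.
{LabelID} is a proper subset of the key {LabelID, StudioID}, and {LabelID}⁺ contains the non-prime attributes {Genre, TrackID} — a partial dependency, so 2NF is violated.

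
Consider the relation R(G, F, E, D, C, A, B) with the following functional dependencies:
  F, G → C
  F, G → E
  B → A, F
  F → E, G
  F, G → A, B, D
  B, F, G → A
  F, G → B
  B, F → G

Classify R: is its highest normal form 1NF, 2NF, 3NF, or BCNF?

Candidate keys: {B}, {F}. Prime attributes: {B, F}.
Each dependency's left side is a superkey — BCNF holds.

BCNF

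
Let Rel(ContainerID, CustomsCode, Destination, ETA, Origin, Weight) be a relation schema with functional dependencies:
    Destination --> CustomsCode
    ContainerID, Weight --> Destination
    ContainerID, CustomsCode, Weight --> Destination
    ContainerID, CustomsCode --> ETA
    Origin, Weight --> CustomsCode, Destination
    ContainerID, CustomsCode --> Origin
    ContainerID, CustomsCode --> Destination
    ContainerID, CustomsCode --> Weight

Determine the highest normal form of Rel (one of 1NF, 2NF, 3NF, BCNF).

Candidate keys: {ContainerID, CustomsCode}, {ContainerID, Destination}, {ContainerID, Weight}. Prime attributes: {ContainerID, CustomsCode, Destination, Weight}.
For Destination --> CustomsCode we have {Destination}⁺ = {CustomsCode, Destination}; {Destination} is not a superkey, so BCNF fails.
Since {CustomsCode} ⊆ prime attributes and every other non-superkey FD also has a prime right side, the schema is in 3NF.

3NF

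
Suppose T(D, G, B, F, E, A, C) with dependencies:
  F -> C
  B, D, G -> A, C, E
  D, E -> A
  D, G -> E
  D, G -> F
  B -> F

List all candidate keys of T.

{B, D, G}

Attributes never on any right-hand side: {B, D, G} — every candidate key must contain all of them.
Closure of {B, D, G} is {A, B, C, D, E, F, G}, the whole schema; {B, D, G} is a candidate key.
No smaller or unrelated set reaches every attribute, so there are no other keys.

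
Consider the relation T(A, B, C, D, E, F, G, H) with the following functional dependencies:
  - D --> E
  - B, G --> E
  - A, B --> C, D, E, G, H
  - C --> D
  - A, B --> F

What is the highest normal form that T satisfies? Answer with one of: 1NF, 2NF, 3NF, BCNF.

2NF

Candidate key: {A, B}. Prime attributes: {A, B}.
D --> E: {D}⁺ = {D, E}, which is not all of the attributes, so the left side is not a superkey — BCNF is violated.
D --> E has non-prime {E} on the right and a non-superkey on the left, so 3NF fails.
Checking every proper subset of each key, none determines a non-prime attribute — 2NF is satisfied.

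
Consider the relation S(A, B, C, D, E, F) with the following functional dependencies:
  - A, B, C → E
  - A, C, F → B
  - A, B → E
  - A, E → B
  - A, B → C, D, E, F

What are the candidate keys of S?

{A, B}, {A, C, F}, {A, E}

Attributes never on any right-hand side: {A} — every candidate key must contain it.
Closure of {A, B} is {A, B, C, D, E, F}, the whole schema; {A, B} is a candidate key.
Closure of {A, E} is {A, B, C, D, E, F}, the whole schema; {A, E} is a candidate key.
Closure of {A, C, F} is {A, B, C, D, E, F}, the whole schema; {A, C, F} is a candidate key.
Any other superkey properly contains one of these, so there are no further candidate keys.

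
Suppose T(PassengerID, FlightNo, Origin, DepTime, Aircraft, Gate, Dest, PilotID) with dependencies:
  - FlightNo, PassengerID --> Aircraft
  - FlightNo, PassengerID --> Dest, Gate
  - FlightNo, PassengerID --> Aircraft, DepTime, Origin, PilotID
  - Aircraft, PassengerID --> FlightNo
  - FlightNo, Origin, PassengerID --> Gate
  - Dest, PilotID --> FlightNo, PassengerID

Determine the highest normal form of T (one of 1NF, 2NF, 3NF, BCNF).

BCNF

Candidate keys: {Aircraft, PassengerID}, {Dest, PilotID}, {FlightNo, PassengerID}. Prime attributes: {Aircraft, Dest, FlightNo, PassengerID, PilotID}.
Each dependency's left side is a superkey — BCNF holds.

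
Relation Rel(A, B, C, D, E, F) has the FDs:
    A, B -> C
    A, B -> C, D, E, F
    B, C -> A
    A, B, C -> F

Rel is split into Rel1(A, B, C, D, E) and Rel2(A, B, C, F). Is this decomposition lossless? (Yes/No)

Common attributes: {A, B, C}; their closure is {A, B, C, D, E, F}.
Since Rel1 ⊆ {A, B, C, D, E, F}, the intersection is a superkey of Rel1; the decomposition is lossless.

Yes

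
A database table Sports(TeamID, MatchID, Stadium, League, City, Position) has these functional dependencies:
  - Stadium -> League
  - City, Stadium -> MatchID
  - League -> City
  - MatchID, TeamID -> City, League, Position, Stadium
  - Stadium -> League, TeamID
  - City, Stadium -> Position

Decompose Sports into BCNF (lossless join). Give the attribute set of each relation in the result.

Candidate keys of the original relation: {MatchID, TeamID}, {Stadium}.
Within {City, League, MatchID, Position, Stadium, TeamID}: {League}⁺ ∩ {City, League, MatchID, Position, Stadium, TeamID} = {City, League}, not the whole set, so League -> City violates BCNF; decompose into {City, League} and {League, MatchID, Position, Stadium, TeamID}.
{City, League} is in BCNF.
{League, MatchID, Position, Stadium, TeamID} is in BCNF.

{City, League}; {League, MatchID, Position, Stadium, TeamID}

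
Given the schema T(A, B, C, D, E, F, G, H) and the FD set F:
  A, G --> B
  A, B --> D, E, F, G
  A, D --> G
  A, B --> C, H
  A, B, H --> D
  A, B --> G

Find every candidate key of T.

{A, B}, {A, D}, {A, G}

No FD produces {A}, so it must be in every candidate key.
{A, B}⁺ = {A, B, C, D, E, F, G, H}, which is every attribute, so {A, B} is a candidate key.
{A, D}⁺ = {A, B, C, D, E, F, G, H}, which is every attribute, so {A, D} is a candidate key.
{A, G}⁺ = {A, B, C, D, E, F, G, H}, which is every attribute, so {A, G} is a candidate key.
These are minimal and exhaustive — every other superkey contains one of them.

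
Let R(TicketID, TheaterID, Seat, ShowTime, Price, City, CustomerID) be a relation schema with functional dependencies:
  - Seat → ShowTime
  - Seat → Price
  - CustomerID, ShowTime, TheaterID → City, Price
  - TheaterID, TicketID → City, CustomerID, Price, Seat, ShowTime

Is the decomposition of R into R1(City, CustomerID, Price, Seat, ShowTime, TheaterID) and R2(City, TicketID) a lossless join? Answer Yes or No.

The shared attributes are {City} and {City}⁺ = {City}.
The closure covers neither R1 nor R2 entirely; the join is not lossless.

No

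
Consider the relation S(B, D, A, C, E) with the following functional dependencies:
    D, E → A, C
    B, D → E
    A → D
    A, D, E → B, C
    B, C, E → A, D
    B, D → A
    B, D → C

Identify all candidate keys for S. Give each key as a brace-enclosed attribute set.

{A, B}⁺ = {A, B, C, D, E}, which is every attribute, so {A, B} is a candidate key.
{A, E}⁺ = {A, B, C, D, E}, which is every attribute, so {A, E} is a candidate key.
{B, D}⁺ = {A, B, C, D, E}, which is every attribute, so {B, D} is a candidate key.
{D, E}⁺ = {A, B, C, D, E}, which is every attribute, so {D, E} is a candidate key.
{B, C, E}⁺ = {A, B, C, D, E}, which is every attribute, so {B, C, E} is a candidate key.
Any other superkey properly contains one of these, so there are no further candidate keys.

{A, B}, {A, E}, {B, C, E}, {B, D}, {D, E}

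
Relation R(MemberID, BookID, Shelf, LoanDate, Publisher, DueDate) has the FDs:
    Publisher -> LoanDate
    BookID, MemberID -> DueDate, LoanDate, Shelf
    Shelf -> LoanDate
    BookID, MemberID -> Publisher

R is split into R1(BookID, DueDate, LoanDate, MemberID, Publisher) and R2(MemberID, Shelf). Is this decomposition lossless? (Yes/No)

No

R1 ∩ R2 = {MemberID}; its closure under F is {MemberID}.
Neither R1 nor R2 is contained in that closure, so the decomposition is lossy.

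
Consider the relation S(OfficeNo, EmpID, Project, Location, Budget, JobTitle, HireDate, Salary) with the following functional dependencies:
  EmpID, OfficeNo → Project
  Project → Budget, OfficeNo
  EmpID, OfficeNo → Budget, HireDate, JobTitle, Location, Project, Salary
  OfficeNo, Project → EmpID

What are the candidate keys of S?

{EmpID, OfficeNo}, {Project}

{Project} is a candidate key since {Project}⁺ = {Budget, EmpID, HireDate, JobTitle, Location, OfficeNo, Project, Salary} covers every attribute.
{EmpID, OfficeNo} is a candidate key since {EmpID, OfficeNo}⁺ = {Budget, EmpID, HireDate, JobTitle, Location, OfficeNo, Project, Salary} covers every attribute.
These are minimal and exhaustive — every other superkey contains one of them.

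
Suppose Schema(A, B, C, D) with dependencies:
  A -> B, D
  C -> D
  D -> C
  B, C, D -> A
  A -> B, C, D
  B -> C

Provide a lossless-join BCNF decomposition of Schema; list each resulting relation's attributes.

{A, B, C}; {C, D}

Candidate keys of the original relation: {A}, {B}.
Within {A, B, C, D}: {C}⁺ ∩ {A, B, C, D} = {C, D}, not the whole set, so C -> D violates BCNF; decompose into {C, D} and {A, B, C}.
{C, D} is in BCNF.
{A, B, C} is in BCNF.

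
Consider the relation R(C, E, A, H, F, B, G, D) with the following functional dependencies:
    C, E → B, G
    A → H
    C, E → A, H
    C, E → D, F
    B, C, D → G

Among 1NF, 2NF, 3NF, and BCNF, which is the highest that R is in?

Candidate key: {C, E}. Prime attributes: {C, E}.
A → H: {A}⁺ = {A, H}, which is not all of the attributes, so the left side is not a superkey — BCNF is violated.
A → H has non-prime {H} on the right and a non-superkey on the left, so 3NF fails.
Checking every proper subset of each key, none determines a non-prime attribute — 2NF is satisfied.

2NF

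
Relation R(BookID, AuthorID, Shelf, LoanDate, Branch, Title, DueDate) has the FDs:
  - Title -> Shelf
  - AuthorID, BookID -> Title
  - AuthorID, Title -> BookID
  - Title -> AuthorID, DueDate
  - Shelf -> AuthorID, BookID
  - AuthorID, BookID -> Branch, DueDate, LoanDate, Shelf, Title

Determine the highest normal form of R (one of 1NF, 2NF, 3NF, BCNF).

BCNF

Candidate keys: {AuthorID, BookID}, {Shelf}, {Title}. Prime attributes: {AuthorID, BookID, Shelf, Title}.
Each dependency's left side is a superkey — BCNF holds.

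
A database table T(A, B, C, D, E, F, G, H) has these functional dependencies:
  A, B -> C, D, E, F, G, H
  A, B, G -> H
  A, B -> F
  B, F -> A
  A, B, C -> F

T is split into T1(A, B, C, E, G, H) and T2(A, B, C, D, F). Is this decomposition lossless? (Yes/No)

Common attributes: {A, B, C}; their closure is {A, B, C, D, E, F, G, H}.
This includes all of T1, so the common attributes are a superkey of T1 — the join is lossless.

Yes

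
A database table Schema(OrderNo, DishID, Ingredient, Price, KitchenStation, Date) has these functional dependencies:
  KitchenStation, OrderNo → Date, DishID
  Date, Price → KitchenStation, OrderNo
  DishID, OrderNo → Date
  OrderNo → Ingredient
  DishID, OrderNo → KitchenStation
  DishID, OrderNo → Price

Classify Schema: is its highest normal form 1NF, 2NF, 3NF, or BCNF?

1NF

Candidate keys: {Date, Price}, {DishID, OrderNo}, {KitchenStation, OrderNo}. Prime attributes: {Date, DishID, KitchenStation, OrderNo, Price}.
OrderNo → Ingredient: {OrderNo}⁺ = {Ingredient, OrderNo}, which is not all of the attributes, so the left side is not a superkey — BCNF is violated.
OrderNo → Ingredient has non-prime {Ingredient} on the right and a non-superkey on the left, so 3NF fails.
The proper key subset {OrderNo} of {DishID, OrderNo} determines non-prime {Ingredient}, so the relation is not even in 2NF.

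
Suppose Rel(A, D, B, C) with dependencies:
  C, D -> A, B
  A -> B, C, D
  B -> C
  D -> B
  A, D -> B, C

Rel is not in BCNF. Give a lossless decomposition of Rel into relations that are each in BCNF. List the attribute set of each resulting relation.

{A, B, D}; {B, C}

Candidate keys of the original relation: {A}, {D}.
In {A, B, C, D}, {B} is not a superkey ({B}⁺ restricted to this set is {B, C}), so split on B -> C into {B, C} and {A, B, D}.
{B, C} is in BCNF.
{A, B, D} is in BCNF.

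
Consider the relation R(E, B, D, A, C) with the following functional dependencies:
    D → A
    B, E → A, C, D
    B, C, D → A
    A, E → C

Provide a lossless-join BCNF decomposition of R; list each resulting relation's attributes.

{A, D}; {B, D, E}; {C, D, E}

Candidate key of the original relation: {B, E}.
{A, B, C, D, E}: {D} determines {A, D} here but is not a superkey — split on D → A, giving {A, D} and {B, C, D, E}.
{A, D} has no BCNF violation.
{B, C, D, E}: {D, E} determines {C, D, E} here but is not a superkey — split on D, E → C, giving {C, D, E} and {B, D, E}.
{C, D, E} has no BCNF violation.
{B, D, E} has no BCNF violation.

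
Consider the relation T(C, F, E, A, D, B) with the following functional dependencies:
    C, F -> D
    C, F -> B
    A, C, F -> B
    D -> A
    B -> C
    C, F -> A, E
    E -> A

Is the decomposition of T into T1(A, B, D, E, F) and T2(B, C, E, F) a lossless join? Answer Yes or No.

Yes

T1 ∩ T2 = {B, E, F}; its closure under F is {A, B, C, D, E, F}.
T1 is contained in that closure, so T1 ∩ T2 -> T1 holds and the join is lossless.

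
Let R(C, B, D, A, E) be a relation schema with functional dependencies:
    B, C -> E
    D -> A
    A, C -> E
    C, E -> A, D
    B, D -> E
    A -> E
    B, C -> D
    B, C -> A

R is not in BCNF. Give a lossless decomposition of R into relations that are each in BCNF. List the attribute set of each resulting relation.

{A, D}; {A, E}; {B, C, D}

Candidate key of the original relation: {B, C}.
Within {A, B, C, D, E}: {D}⁺ ∩ {A, B, C, D, E} = {A, D, E}, not the whole set, so D -> A, E violates BCNF; decompose into {A, D, E} and {B, C, D}.
Within {A, D, E}: {A}⁺ ∩ {A, D, E} = {A, E}, not the whole set, so A -> E violates BCNF; decompose into {A, E} and {A, D}.
{A, E} has no BCNF violation.
{A, D} has no BCNF violation.
{B, C, D} has no BCNF violation.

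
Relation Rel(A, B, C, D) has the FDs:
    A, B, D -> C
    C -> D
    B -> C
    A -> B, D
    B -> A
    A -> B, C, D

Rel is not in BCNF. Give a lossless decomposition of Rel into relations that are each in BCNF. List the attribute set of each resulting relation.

Candidate keys of the original relation: {A}, {B}.
Within {A, B, C, D}: {C}⁺ ∩ {A, B, C, D} = {C, D}, not the whole set, so C -> D violates BCNF; decompose into {C, D} and {A, B, C}.
{C, D}: every determinant is a superkey — BCNF.
{A, B, C}: every determinant is a superkey — BCNF.

{A, B, C}; {C, D}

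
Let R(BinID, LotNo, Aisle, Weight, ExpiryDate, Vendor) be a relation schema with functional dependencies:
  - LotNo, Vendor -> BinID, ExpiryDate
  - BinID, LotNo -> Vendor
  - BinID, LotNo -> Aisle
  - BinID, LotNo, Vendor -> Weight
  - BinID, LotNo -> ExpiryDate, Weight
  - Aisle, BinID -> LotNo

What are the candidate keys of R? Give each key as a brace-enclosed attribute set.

{Aisle, BinID}, {BinID, LotNo}, {LotNo, Vendor}

{Aisle, BinID} is a candidate key since {Aisle, BinID}⁺ = {Aisle, BinID, ExpiryDate, LotNo, Vendor, Weight} covers every attribute.
{BinID, LotNo} is a candidate key since {BinID, LotNo}⁺ = {Aisle, BinID, ExpiryDate, LotNo, Vendor, Weight} covers every attribute.
{LotNo, Vendor} is a candidate key since {LotNo, Vendor}⁺ = {Aisle, BinID, ExpiryDate, LotNo, Vendor, Weight} covers every attribute.
Any other superkey properly contains one of these, so there are no further candidate keys.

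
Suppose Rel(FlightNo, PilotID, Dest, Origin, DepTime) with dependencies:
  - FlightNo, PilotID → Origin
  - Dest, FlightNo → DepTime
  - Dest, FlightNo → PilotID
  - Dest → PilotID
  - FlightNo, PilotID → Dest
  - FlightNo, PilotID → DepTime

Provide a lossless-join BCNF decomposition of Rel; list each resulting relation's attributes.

Candidate keys of the original relation: {Dest, FlightNo}, {FlightNo, PilotID}.
{DepTime, Dest, FlightNo, Origin, PilotID}: {Dest} determines {Dest, PilotID} here but is not a superkey — split on Dest → PilotID, giving {Dest, PilotID} and {DepTime, Dest, FlightNo, Origin}.
{Dest, PilotID} is in BCNF.
{DepTime, Dest, FlightNo, Origin} is in BCNF.

{DepTime, Dest, FlightNo, Origin}; {Dest, PilotID}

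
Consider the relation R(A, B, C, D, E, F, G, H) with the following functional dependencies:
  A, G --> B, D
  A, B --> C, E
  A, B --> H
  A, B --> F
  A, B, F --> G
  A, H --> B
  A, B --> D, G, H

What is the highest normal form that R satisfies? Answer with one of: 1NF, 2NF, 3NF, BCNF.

BCNF

Candidate keys: {A, B}, {A, G}, {A, H}. Prime attributes: {A, B, G, H}.
The left-hand side of every FD is a superkey, so BCNF is satisfied.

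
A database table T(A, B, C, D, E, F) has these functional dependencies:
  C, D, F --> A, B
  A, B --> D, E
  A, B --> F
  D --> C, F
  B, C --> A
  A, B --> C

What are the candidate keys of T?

Closure of {D} is {A, B, C, D, E, F}, the whole schema; {D} is a candidate key.
Closure of {A, B} is {A, B, C, D, E, F}, the whole schema; {A, B} is a candidate key.
Closure of {B, C} is {A, B, C, D, E, F}, the whole schema; {B, C} is a candidate key.
No proper subset of any of these is a key, and no other minimal superkey exists.

{A, B}, {B, C}, {D}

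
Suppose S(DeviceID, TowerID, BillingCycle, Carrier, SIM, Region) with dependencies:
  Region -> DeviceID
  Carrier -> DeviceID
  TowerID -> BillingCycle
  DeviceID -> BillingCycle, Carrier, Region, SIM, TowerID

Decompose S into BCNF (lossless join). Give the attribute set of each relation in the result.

Candidate keys of the original relation: {Carrier}, {DeviceID}, {Region}.
Within {BillingCycle, Carrier, DeviceID, Region, SIM, TowerID}: {TowerID}⁺ ∩ {BillingCycle, Carrier, DeviceID, Region, SIM, TowerID} = {BillingCycle, TowerID}, not the whole set, so TowerID -> BillingCycle violates BCNF; decompose into {BillingCycle, TowerID} and {Carrier, DeviceID, Region, SIM, TowerID}.
{BillingCycle, TowerID}: every determinant is a superkey — BCNF.
{Carrier, DeviceID, Region, SIM, TowerID}: every determinant is a superkey — BCNF.

{BillingCycle, TowerID}; {Carrier, DeviceID, Region, SIM, TowerID}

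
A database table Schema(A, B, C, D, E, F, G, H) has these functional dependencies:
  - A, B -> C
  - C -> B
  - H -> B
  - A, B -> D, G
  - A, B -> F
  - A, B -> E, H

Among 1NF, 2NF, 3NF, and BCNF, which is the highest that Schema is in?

3NF

Candidate keys: {A, B}, {A, C}, {A, H}. Prime attributes: {A, B, C, H}.
For C -> B we have {C}⁺ = {B, C}; {C} is not a superkey, so BCNF fails.
Since {B} ⊆ prime attributes and every other non-superkey FD also has a prime right side, the schema is in 3NF.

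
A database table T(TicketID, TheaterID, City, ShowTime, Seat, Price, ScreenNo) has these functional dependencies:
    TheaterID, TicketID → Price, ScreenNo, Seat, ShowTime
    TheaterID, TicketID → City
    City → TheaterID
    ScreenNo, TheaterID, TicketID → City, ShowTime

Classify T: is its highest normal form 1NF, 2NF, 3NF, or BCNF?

3NF

Candidate keys: {City, TicketID}, {TheaterID, TicketID}. Prime attributes: {City, TheaterID, TicketID}.
For City → TheaterID we have {City}⁺ = {City, TheaterID}; {City} is not a superkey, so BCNF fails.
But every attribute on its right side ({TheaterID}) is prime, and the same holds for every other non-superkey FD, so 3NF still holds.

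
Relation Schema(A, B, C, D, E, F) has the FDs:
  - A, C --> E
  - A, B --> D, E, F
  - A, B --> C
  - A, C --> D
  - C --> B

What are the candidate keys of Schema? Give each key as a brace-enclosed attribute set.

{A, B}, {A, C}

{A} never appears on the right of any FD, so every key must include it.
{A, B}⁺ = {A, B, C, D, E, F}, which is every attribute, so {A, B} is a candidate key.
{A, C}⁺ = {A, B, C, D, E, F}, which is every attribute, so {A, C} is a candidate key.
No proper subset of any of these is a key, and no other minimal superkey exists.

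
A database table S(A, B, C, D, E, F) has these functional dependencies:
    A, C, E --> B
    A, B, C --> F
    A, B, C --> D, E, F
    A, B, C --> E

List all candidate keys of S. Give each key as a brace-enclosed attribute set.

{A, B, C}, {A, C, E}

No FD produces {A, C}, so they must be in every candidate key.
{A, B, C} is a candidate key since {A, B, C}⁺ = {A, B, C, D, E, F} covers every attribute.
{A, C, E} is a candidate key since {A, C, E}⁺ = {A, B, C, D, E, F} covers every attribute.
Any other superkey properly contains one of these, so there are no further candidate keys.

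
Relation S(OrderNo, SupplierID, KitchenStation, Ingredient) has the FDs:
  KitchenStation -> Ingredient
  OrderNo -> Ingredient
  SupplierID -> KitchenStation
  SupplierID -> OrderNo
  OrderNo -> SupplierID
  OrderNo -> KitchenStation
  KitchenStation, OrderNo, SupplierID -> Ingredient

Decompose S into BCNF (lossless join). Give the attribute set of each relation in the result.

{Ingredient, KitchenStation}; {KitchenStation, OrderNo, SupplierID}

Candidate keys of the original relation: {OrderNo}, {SupplierID}.
In {Ingredient, KitchenStation, OrderNo, SupplierID}, {KitchenStation} is not a superkey ({KitchenStation}⁺ restricted to this set is {Ingredient, KitchenStation}), so split on KitchenStation -> Ingredient into {Ingredient, KitchenStation} and {KitchenStation, OrderNo, SupplierID}.
{Ingredient, KitchenStation} has no BCNF violation.
{KitchenStation, OrderNo, SupplierID} has no BCNF violation.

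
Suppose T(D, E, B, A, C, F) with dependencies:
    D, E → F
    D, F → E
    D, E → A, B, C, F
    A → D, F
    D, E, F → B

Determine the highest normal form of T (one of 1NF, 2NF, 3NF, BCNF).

Candidate keys: {A}, {D, E}, {D, F}. Prime attributes: {A, D, E, F}.
Each dependency's left side is a superkey — BCNF holds.

BCNF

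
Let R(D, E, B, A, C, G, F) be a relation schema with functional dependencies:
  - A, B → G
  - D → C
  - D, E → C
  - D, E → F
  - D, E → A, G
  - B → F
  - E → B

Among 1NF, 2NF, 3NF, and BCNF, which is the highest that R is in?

1NF

Candidate key: {D, E}. Prime attributes: {D, E}.
For A, B → G we have {A, B}⁺ = {A, B, F, G}; {A, B} is not a superkey, so BCNF fails.
A, B → G has non-prime {G} on the right and a non-superkey on the left, so 3NF fails.
{D} is a proper subset of the key {D, E}, and {D}⁺ contains the non-prime attribute {C} — a partial dependency, so 2NF is violated.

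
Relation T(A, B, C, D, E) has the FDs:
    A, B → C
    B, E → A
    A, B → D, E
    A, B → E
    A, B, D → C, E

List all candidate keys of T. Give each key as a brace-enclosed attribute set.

{A, B}, {B, E}

{B} never appears on the right of any FD, so every key must include it.
Closure of {A, B} is {A, B, C, D, E}, the whole schema; {A, B} is a candidate key.
Closure of {B, E} is {A, B, C, D, E}, the whole schema; {B, E} is a candidate key.
Any other superkey properly contains one of these, so there are no further candidate keys.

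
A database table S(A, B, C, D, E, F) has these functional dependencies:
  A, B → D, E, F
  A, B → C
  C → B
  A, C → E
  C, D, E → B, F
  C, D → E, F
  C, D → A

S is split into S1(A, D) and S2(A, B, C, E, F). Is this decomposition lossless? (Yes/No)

S1 ∩ S2 = {A}; its closure under F is {A}.
Neither S1 nor S2 is contained in that closure, so the decomposition is lossy.

No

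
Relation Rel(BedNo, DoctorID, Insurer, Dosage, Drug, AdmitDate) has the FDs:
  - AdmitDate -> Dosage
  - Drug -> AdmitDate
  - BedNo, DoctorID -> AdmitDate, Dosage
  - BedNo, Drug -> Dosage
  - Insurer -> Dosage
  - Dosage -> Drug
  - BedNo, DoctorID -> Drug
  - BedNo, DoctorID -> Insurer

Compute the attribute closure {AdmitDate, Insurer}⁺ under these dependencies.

Start with {AdmitDate, Insurer}.
AdmitDate -> Dosage applies; add {Dosage} → now {AdmitDate, Dosage, Insurer}.
Dosage -> Drug applies; add {Drug} → now {AdmitDate, Dosage, Drug, Insurer}.
No further FD applies.

{AdmitDate, Dosage, Drug, Insurer}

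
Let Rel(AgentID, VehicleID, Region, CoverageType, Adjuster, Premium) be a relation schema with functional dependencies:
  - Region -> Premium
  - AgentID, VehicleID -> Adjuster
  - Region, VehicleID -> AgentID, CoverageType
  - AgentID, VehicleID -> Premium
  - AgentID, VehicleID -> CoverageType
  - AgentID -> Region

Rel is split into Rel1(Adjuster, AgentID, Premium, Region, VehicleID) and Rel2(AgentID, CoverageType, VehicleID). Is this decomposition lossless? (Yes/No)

Yes

The shared attributes are {AgentID, VehicleID} and {AgentID, VehicleID}⁺ = {Adjuster, AgentID, CoverageType, Premium, Region, VehicleID}.
Rel1 is contained in that closure, so Rel1 ∩ Rel2 -> Rel1 holds and the join is lossless.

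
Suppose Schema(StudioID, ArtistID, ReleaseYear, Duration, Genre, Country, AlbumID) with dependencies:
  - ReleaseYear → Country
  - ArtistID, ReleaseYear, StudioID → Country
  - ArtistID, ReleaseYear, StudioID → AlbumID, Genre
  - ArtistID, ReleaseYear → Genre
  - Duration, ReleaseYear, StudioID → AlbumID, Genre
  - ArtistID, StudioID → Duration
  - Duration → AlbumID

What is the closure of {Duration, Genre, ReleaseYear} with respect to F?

Start with {Duration, Genre, ReleaseYear}.
ReleaseYear → Country applies; add {Country} → now {Country, Duration, Genre, ReleaseYear}.
Duration → AlbumID applies; add {AlbumID} → now {AlbumID, Country, Duration, Genre, ReleaseYear}.
No further FD applies.

{AlbumID, Country, Duration, Genre, ReleaseYear}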